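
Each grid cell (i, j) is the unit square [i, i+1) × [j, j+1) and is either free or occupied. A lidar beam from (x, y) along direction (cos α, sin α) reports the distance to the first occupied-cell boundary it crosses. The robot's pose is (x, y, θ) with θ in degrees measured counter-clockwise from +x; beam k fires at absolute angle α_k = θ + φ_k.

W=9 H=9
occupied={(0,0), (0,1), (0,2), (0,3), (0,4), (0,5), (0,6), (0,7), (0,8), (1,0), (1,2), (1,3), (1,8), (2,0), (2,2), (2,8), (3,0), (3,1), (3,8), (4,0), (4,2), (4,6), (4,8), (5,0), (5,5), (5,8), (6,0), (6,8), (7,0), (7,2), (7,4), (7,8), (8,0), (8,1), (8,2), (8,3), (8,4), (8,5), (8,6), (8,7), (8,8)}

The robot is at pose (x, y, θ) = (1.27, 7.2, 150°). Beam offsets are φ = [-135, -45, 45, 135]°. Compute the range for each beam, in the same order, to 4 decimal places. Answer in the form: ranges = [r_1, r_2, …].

ranges = [3.0910, 0.8282, 0.2795, 4.3482]

beam 1: φ=-135°, α=15°
  d=(0.9659,0.2588)  start (1,7)  tX=0.7558 tY=3.0910  stride 1/|dx|=1.0353 1/|dy|=3.8637
    cross x-line → (2,7), t=0.7558
    cross x-line → (3,7), t=1.7910
    cross x-line → (4,7), t=2.8263
    cross y-line → (4,8), t=3.0910 (wall)
  → r_1 = 3.0910
beam 2: φ=-45°, α=105°
  d=(-0.2588,0.9659)  start (1,7)  tX=1.0432 tY=0.8282  stride 1/|dx|=3.8637 1/|dy|=1.0353
    cross y-line → (1,8), t=0.8282 (wall)
  → r_2 = 0.8282
beam 3: φ=45°, α=195°
  d=(-0.9659,-0.2588)  start (1,7)  tX=0.2795 tY=0.7727  stride 1/|dx|=1.0353 1/|dy|=3.8637
    cross x-line → (0,7), t=0.2795 (wall)
  → r_3 = 0.2795
beam 4: φ=135°, α=285°
  d=(0.2588,-0.9659)  start (1,7)  tX=2.8205 tY=0.2071  stride 1/|dx|=3.8637 1/|dy|=1.0353
    cross y-line → (1,6), t=0.2071
    cross y-line → (1,5), t=1.2423
    cross y-line → (1,4), t=2.2776
    cross x-line → (2,4), t=2.8205
    cross y-line → (2,3), t=3.3129
    cross y-line → (2,2), t=4.3482 (wall)
  → r_4 = 4.3482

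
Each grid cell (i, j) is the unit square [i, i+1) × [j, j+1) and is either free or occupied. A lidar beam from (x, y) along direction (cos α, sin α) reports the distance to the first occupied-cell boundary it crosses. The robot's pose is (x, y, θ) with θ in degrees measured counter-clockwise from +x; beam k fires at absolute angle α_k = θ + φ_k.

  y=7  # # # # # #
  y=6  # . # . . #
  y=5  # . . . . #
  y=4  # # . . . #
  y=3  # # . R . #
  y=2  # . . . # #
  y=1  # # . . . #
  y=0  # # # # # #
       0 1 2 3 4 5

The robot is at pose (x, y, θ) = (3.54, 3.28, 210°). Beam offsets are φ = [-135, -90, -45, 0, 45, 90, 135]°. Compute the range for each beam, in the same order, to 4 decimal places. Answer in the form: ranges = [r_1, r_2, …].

ranges = [3.8512, 4.2955, 1.5943, 2.5600, 2.3604, 0.9200, 1.0818]

beam 1: φ=-135°, α=75°
  d=(0.2588,0.9659)  start (3,3)  tX=1.7773 tY=0.7454  stride 1/|dx|=3.8637 1/|dy|=1.0353
    cross y-line → (3,4), t=0.7454
    cross x-line → (4,4), t=1.7773
    cross y-line → (4,5), t=1.7807
    cross y-line → (4,6), t=2.8160
    cross y-line → (4,7), t=3.8512 (wall)
  → r_1 = 3.8512
beam 2: φ=-90°, α=120°
  d=(-0.5000,0.8660)  start (3,3)  tX=1.0800 tY=0.8314  stride 1/|dx|=2.0000 1/|dy|=1.1547
    cross y-line → (3,4), t=0.8314
    cross x-line → (2,4), t=1.0800
    cross y-line → (2,5), t=1.9861
    cross x-line → (1,5), t=3.0800
    cross y-line → (1,6), t=3.1408
    cross y-line → (1,7), t=4.2955 (wall)
  → r_2 = 4.2955
beam 3: φ=-45°, α=165°
  d=(-0.9659,0.2588)  start (3,3)  tX=0.5590 tY=2.7819  stride 1/|dx|=1.0353 1/|dy|=3.8637
    cross x-line → (2,3), t=0.5590
    cross x-line → (1,3), t=1.5943 (wall)
  → r_3 = 1.5943
beam 4: φ=0°, α=210°
  d=(-0.8660,-0.5000)  start (3,3)  tX=0.6235 tY=0.5600  stride 1/|dx|=1.1547 1/|dy|=2.0000
    cross y-line → (3,2), t=0.5600
    cross x-line → (2,2), t=0.6235
    cross x-line → (1,2), t=1.7782
    cross y-line → (1,1), t=2.5600 (wall)
  → r_4 = 2.5600
beam 5: φ=45°, α=255°
  d=(-0.2588,-0.9659)  start (3,3)  tX=2.0864 tY=0.2899  stride 1/|dx|=3.8637 1/|dy|=1.0353
    cross y-line → (3,2), t=0.2899
    cross y-line → (3,1), t=1.3252
    cross x-line → (2,1), t=2.0864
    cross y-line → (2,0), t=2.3604 (wall)
  → r_5 = 2.3604
beam 6: φ=90°, α=300°
  d=(0.5000,-0.8660)  start (3,3)  tX=0.9200 tY=0.3233  stride 1/|dx|=2.0000 1/|dy|=1.1547
    cross y-line → (3,2), t=0.3233
    cross x-line → (4,2), t=0.9200 (wall)
  → r_6 = 0.9200
beam 7: φ=135°, α=345°
  d=(0.9659,-0.2588)  start (3,3)  tX=0.4762 tY=1.0818  stride 1/|dx|=1.0353 1/|dy|=3.8637
    cross x-line → (4,3), t=0.4762
    cross y-line → (4,2), t=1.0818 (wall)
  → r_7 = 1.0818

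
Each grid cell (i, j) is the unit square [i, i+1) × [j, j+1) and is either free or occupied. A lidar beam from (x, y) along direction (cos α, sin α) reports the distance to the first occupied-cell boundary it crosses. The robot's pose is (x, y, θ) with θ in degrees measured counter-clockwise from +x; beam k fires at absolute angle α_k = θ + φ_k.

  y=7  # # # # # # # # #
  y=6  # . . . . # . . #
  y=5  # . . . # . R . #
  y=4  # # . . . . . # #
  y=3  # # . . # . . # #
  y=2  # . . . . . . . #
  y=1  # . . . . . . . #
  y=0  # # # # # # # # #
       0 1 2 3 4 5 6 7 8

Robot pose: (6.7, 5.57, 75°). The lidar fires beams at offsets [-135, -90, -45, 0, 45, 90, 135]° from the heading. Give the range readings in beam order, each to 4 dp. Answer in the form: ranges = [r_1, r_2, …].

beam 1: φ=-135°, α=300°
  d=(0.5000,-0.8660)  start (6,5)  tX=0.6000 tY=0.6582  stride 1/|dx|=2.0000 1/|dy|=1.1547
    cross x-line → (7,5), t=0.6000
    cross y-line → (7,4), t=0.6582 (wall)
  → r_1 = 0.6582
beam 2: φ=-90°, α=345°
  d=(0.9659,-0.2588)  start (6,5)  tX=0.3106 tY=2.2023  stride 1/|dx|=1.0353 1/|dy|=3.8637
    cross x-line → (7,5), t=0.3106
    cross x-line → (8,5), t=1.3459 (wall)
  → r_2 = 1.3459
beam 3: φ=-45°, α=30°
  d=(0.8660,0.5000)  start (6,5)  tX=0.3464 tY=0.8600  stride 1/|dx|=1.1547 1/|dy|=2.0000
    cross x-line → (7,5), t=0.3464
    cross y-line → (7,6), t=0.8600
    cross x-line → (8,6), t=1.5011 (wall)
  → r_3 = 1.5011
beam 4: φ=0°, α=75°
  d=(0.2588,0.9659)  start (6,5)  tX=1.1591 tY=0.4452  stride 1/|dx|=3.8637 1/|dy|=1.0353
    cross y-line → (6,6), t=0.4452
    cross x-line → (7,6), t=1.1591
    cross y-line → (7,7), t=1.4804 (wall)
  → r_4 = 1.4804
beam 5: φ=45°, α=120°
  d=(-0.5000,0.8660)  start (6,5)  tX=1.4000 tY=0.4965  stride 1/|dx|=2.0000 1/|dy|=1.1547
    cross y-line → (6,6), t=0.4965
    cross x-line → (5,6), t=1.4000 (wall)
  → r_5 = 1.4000
beam 6: φ=90°, α=165°
  d=(-0.9659,0.2588)  start (6,5)  tX=0.7247 tY=1.6614  stride 1/|dx|=1.0353 1/|dy|=3.8637
    cross x-line → (5,5), t=0.7247
    cross y-line → (5,6), t=1.6614 (wall)
  → r_6 = 1.6614
beam 7: φ=135°, α=210°
  d=(-0.8660,-0.5000)  start (6,5)  tX=0.8083 tY=1.1400  stride 1/|dx|=1.1547 1/|dy|=2.0000
    cross x-line → (5,5), t=0.8083
    cross y-line → (5,4), t=1.1400
    cross x-line → (4,4), t=1.9630
    cross x-line → (3,4), t=3.1177
    cross y-line → (3,3), t=3.1400
    cross x-line → (2,3), t=4.2724
    cross y-line → (2,2), t=5.1400
    cross x-line → (1,2), t=5.4271
    cross x-line → (0,2), t=6.5818 (wall)
  → r_7 = 6.5818

ranges = [0.6582, 1.3459, 1.5011, 1.4804, 1.4000, 1.6614, 6.5818]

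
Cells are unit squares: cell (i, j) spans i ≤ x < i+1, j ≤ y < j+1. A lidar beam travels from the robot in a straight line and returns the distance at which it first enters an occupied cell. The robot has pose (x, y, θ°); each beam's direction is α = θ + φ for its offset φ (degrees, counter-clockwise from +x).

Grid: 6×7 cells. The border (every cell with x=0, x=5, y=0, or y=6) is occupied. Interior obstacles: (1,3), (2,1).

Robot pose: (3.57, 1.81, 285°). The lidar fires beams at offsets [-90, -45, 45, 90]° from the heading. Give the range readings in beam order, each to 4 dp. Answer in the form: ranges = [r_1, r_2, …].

beam 1: φ=-90°, α=195°
  dir = (cos 195°, sin 195°) = (-0.9659, -0.2588); from cell (3,1)
  next x-line at t=0.5901, next y-line at t=3.1296; Δt_x=1.0353, Δt_y=3.8637
    x: enter (2,1) at t=0.5901 ← occupied
  → r_1 = 0.5901
beam 2: φ=-45°, α=240°
  dir = (cos 240°, sin 240°) = (-0.5000, -0.8660); from cell (3,1)
  next x-line at t=1.1400, next y-line at t=0.9353; Δt_x=2.0000, Δt_y=1.1547
    y: enter (3,0) at t=0.9353 ← occupied
  → r_2 = 0.9353
beam 3: φ=45°, α=330°
  dir = (cos 330°, sin 330°) = (0.8660, -0.5000); from cell (3,1)
  next x-line at t=0.4965, next y-line at t=1.6200; Δt_x=1.1547, Δt_y=2.0000
    x: enter (4,1) at t=0.4965
    y: enter (4,0) at t=1.6200 ← occupied
  → r_3 = 1.6200
beam 4: φ=90°, α=15°
  dir = (cos 15°, sin 15°) = (0.9659, 0.2588); from cell (3,1)
  next x-line at t=0.4452, next y-line at t=0.7341; Δt_x=1.0353, Δt_y=3.8637
    x: enter (4,1) at t=0.4452
    y: enter (4,2) at t=0.7341
    x: enter (5,2) at t=1.4804 ← occupied
  → r_4 = 1.4804

ranges = [0.5901, 0.9353, 1.6200, 1.4804]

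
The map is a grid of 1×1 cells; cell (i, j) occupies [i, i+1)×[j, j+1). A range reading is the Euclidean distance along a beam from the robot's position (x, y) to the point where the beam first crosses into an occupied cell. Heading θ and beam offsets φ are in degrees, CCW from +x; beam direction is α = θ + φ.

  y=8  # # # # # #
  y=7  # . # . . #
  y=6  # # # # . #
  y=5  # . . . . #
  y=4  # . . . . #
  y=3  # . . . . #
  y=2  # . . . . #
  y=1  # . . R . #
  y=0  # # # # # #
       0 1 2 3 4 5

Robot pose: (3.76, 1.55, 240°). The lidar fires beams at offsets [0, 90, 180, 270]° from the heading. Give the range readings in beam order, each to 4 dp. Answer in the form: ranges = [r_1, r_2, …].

beam 1: φ=0°, α=240°
  dir = (cos 240°, sin 240°) = (-0.5000, -0.8660); from cell (3,1)
  next x-line at t=1.5200, next y-line at t=0.6351; Δt_x=2.0000, Δt_y=1.1547
    y: enter (3,0) at t=0.6351 ← occupied
  → r_1 = 0.6351
beam 2: φ=90°, α=330°
  dir = (cos 330°, sin 330°) = (0.8660, -0.5000); from cell (3,1)
  next x-line at t=0.2771, next y-line at t=1.1000; Δt_x=1.1547, Δt_y=2.0000
    x: enter (4,1) at t=0.2771
    y: enter (4,0) at t=1.1000 ← occupied
  → r_2 = 1.1000
beam 3: φ=180°, α=60°
  dir = (cos 60°, sin 60°) = (0.5000, 0.8660); from cell (3,1)
  next x-line at t=0.4800, next y-line at t=0.5196; Δt_x=2.0000, Δt_y=1.1547
    x: enter (4,1) at t=0.4800
    y: enter (4,2) at t=0.5196
    y: enter (4,3) at t=1.6743
    x: enter (5,3) at t=2.4800 ← occupied
  → r_3 = 2.4800
beam 4: φ=270°, α=150°
  dir = (cos 150°, sin 150°) = (-0.8660, 0.5000); from cell (3,1)
  next x-line at t=0.8776, next y-line at t=0.9000; Δt_x=1.1547, Δt_y=2.0000
    x: enter (2,1) at t=0.8776
    y: enter (2,2) at t=0.9000
    x: enter (1,2) at t=2.0323
    y: enter (1,3) at t=2.9000
    x: enter (0,3) at t=3.1870 ← occupied
  → r_4 = 3.1870

ranges = [0.6351, 1.1000, 2.4800, 3.1870]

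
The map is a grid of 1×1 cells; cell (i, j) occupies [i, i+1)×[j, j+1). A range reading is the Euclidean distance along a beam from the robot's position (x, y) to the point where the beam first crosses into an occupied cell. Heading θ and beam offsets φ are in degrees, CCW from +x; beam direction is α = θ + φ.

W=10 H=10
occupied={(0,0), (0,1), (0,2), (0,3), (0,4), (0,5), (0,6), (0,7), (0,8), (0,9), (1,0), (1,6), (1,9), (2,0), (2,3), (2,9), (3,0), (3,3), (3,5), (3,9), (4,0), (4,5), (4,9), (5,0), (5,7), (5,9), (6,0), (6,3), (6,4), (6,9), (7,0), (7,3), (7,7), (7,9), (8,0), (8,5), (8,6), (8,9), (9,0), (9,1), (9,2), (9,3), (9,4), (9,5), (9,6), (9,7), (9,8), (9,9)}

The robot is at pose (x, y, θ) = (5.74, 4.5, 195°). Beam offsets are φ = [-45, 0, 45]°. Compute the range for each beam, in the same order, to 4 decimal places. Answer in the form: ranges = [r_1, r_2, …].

ranges = [1.0000, 1.9319, 4.0415]

beam 1: φ=-45°, α=150°
  dir = (cos 150°, sin 150°) = (-0.8660, 0.5000); from cell (5,4)
  next x-line at t=0.8545, next y-line at t=1.0000; Δt_x=1.1547, Δt_y=2.0000
    x: enter (4,4) at t=0.8545
    y: enter (4,5) at t=1.0000 ← occupied
  → r_1 = 1.0000
beam 2: φ=0°, α=195°
  dir = (cos 195°, sin 195°) = (-0.9659, -0.2588); from cell (5,4)
  next x-line at t=0.7661, next y-line at t=1.9319; Δt_x=1.0353, Δt_y=3.8637
    x: enter (4,4) at t=0.7661
    x: enter (3,4) at t=1.8014
    y: enter (3,3) at t=1.9319 ← occupied
  → r_2 = 1.9319
beam 3: φ=45°, α=240°
  dir = (cos 240°, sin 240°) = (-0.5000, -0.8660); from cell (5,4)
  next x-line at t=1.4800, next y-line at t=0.5774; Δt_x=2.0000, Δt_y=1.1547
    y: enter (5,3) at t=0.5774
    x: enter (4,3) at t=1.4800
    y: enter (4,2) at t=1.7321
    y: enter (4,1) at t=2.8868
    x: enter (3,1) at t=3.4800
    y: enter (3,0) at t=4.0415 ← occupied
  → r_3 = 4.0415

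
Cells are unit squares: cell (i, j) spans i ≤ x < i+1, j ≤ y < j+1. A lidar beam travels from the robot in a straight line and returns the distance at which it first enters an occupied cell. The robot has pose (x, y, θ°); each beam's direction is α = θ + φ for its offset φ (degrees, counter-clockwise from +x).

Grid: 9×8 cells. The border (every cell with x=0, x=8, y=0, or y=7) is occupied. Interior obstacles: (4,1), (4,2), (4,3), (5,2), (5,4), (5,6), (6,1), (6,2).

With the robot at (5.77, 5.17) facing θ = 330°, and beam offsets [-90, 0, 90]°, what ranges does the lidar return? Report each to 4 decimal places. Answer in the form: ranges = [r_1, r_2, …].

ranges = [0.1963, 2.5750, 2.1131]

beam 1: φ=-90°, α=240°
  cosα=-0.5000 sinα=-0.8660 | (5,5) | tMaxX 1.5400 tMaxY 0.1963 | tΔX 2.0000 tΔY 1.1547
    t=0.1963 [y] (5,4) — stop
  → r_1 = 0.1963
beam 2: φ=0°, α=330°
  cosα=0.8660 sinα=-0.5000 | (5,5) | tMaxX 0.2656 tMaxY 0.3400 | tΔX 1.1547 tΔY 2.0000
    t=0.2656 [x] (6,5)
    t=0.3400 [y] (6,4)
    t=1.4203 [x] (7,4)
    t=2.3400 [y] (7,3)
    t=2.5750 [x] (8,3) — stop
  → r_2 = 2.5750
beam 3: φ=90°, α=60°
  cosα=0.5000 sinα=0.8660 | (5,5) | tMaxX 0.4600 tMaxY 0.9584 | tΔX 2.0000 tΔY 1.1547
    t=0.4600 [x] (6,5)
    t=0.9584 [y] (6,6)
    t=2.1131 [y] (6,7) — stop
  → r_3 = 2.1131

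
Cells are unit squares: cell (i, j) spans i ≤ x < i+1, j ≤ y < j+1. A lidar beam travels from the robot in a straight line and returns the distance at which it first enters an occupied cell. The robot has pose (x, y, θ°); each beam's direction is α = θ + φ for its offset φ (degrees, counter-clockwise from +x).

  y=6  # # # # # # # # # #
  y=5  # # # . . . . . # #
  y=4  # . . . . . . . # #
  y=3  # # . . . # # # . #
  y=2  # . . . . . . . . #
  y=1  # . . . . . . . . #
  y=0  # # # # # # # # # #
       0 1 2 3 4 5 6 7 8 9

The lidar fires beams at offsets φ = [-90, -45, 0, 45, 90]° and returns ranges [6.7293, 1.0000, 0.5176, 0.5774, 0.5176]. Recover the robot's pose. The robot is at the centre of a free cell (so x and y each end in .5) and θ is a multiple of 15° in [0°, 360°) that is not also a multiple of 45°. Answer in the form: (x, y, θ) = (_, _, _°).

(x, y, θ) = (8.5, 1.5, 255°)

Enumerate (i+0.5, j+0.5, θ) over the 32 free cells and 16 admissible headings. For each, cast all 5 beams and compare to the given ranges.
  (8.5, 2.5, 240°): beam 1 = 1.0000 ≠ 6.7293 ✗
  (6.5, 5.5, 195°): beam 1 = 0.5176 ≠ 6.7293 ✗
  (6.5, 2.5, 105°): beam 1 = 2.5882 ≠ 6.7293 ✗
  (4.5, 5.5, 195°): beam 1 = 0.5176 ≠ 6.7293 ✗
  …
  (8.5, 1.5, 255°): r_1=6.7293, r_2=1.0000, r_3=0.5176, r_4=0.5774, r_5=0.5176 — all match ✓
Unique over the lattice → pose = (8.5, 1.5, 255°).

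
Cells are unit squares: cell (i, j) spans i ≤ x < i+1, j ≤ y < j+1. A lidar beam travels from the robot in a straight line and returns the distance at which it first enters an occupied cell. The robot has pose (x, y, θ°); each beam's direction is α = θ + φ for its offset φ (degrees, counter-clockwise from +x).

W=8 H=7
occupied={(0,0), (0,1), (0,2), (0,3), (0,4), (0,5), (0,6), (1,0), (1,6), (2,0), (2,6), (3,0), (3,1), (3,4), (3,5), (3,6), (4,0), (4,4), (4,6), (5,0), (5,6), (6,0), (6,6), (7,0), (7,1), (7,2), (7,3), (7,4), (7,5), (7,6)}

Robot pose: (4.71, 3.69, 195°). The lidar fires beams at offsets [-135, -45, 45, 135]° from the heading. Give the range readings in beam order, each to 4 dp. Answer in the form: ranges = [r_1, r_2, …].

beam 1: φ=-135°, α=60°
  direction (0.5000, 0.8660); cell (4,3); t to first gridline: x 0.5800, y 0.3580 (then +2.0000 / +1.1547)
    (4,4) via y @ 0.3580  # hit
  → r_1 = 0.3580
beam 2: φ=-45°, α=150°
  direction (-0.8660, 0.5000); cell (4,3); t to first gridline: x 0.8198, y 0.6200 (then +1.1547 / +2.0000)
    (4,4) via y @ 0.6200  # hit
  → r_2 = 0.6200
beam 3: φ=45°, α=240°
  direction (-0.5000, -0.8660); cell (4,3); t to first gridline: x 1.4200, y 0.7967 (then +2.0000 / +1.1547)
    (4,2) via y @ 0.7967
    (3,2) via x @ 1.4200
    (3,1) via y @ 1.9514  # hit
  → r_3 = 1.9514
beam 4: φ=135°, α=330°
  direction (0.8660, -0.5000); cell (4,3); t to first gridline: x 0.3349, y 1.3800 (then +1.1547 / +2.0000)
    (5,3) via x @ 0.3349
    (5,2) via y @ 1.3800
    (6,2) via x @ 1.4896
    (7,2) via x @ 2.6443  # hit
  → r_4 = 2.6443

ranges = [0.3580, 0.6200, 1.9514, 2.6443]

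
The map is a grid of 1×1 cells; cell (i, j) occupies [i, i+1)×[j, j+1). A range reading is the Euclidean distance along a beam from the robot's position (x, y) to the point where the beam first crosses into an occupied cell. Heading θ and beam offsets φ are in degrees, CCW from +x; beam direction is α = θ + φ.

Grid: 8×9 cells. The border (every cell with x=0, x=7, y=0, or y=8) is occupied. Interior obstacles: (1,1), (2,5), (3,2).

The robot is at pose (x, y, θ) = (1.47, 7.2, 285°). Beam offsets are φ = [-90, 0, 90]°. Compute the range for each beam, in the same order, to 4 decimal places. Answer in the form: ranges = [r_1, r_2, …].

beam 1: φ=-90°, α=195°
  cosα=-0.9659 sinα=-0.2588 | (1,7) | tMaxX 0.4866 tMaxY 0.7727 | tΔX 1.0353 tΔY 3.8637
    t=0.4866 [x] (0,7) — stop
  → r_1 = 0.4866
beam 2: φ=0°, α=285°
  cosα=0.2588 sinα=-0.9659 | (1,7) | tMaxX 2.0478 tMaxY 0.2071 | tΔX 3.8637 tΔY 1.0353
    t=0.2071 [y] (1,6)
    t=1.2423 [y] (1,5)
    t=2.0478 [x] (2,5) — stop
  → r_2 = 2.0478
beam 3: φ=90°, α=15°
  cosα=0.9659 sinα=0.2588 | (1,7) | tMaxX 0.5487 tMaxY 3.0910 | tΔX 1.0353 tΔY 3.8637
    t=0.5487 [x] (2,7)
    t=1.5840 [x] (3,7)
    t=2.6192 [x] (4,7)
    t=3.0910 [y] (4,8) — stop
  → r_3 = 3.0910

ranges = [0.4866, 2.0478, 3.0910]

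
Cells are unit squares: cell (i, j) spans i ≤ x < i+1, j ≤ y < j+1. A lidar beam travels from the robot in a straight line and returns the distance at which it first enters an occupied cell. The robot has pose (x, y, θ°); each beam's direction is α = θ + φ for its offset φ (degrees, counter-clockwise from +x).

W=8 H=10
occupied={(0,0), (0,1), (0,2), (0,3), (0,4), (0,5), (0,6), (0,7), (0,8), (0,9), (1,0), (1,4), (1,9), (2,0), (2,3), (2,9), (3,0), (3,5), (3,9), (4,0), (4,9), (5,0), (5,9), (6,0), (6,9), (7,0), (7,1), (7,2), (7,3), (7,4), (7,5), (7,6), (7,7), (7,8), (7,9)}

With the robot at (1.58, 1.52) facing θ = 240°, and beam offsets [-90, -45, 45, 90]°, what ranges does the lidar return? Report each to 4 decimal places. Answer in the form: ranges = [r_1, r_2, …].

beam 1: φ=-90°, α=150°
  d=(-0.8660,0.5000)  start (1,1)  tX=0.6697 tY=0.9600  stride 1/|dx|=1.1547 1/|dy|=2.0000
    cross x-line → (0,1), t=0.6697 (wall)
  → r_1 = 0.6697
beam 2: φ=-45°, α=195°
  d=(-0.9659,-0.2588)  start (1,1)  tX=0.6005 tY=2.0091  stride 1/|dx|=1.0353 1/|dy|=3.8637
    cross x-line → (0,1), t=0.6005 (wall)
  → r_2 = 0.6005
beam 3: φ=45°, α=285°
  d=(0.2588,-0.9659)  start (1,1)  tX=1.6228 tY=0.5383  stride 1/|dx|=3.8637 1/|dy|=1.0353
    cross y-line → (1,0), t=0.5383 (wall)
  → r_3 = 0.5383
beam 4: φ=90°, α=330°
  d=(0.8660,-0.5000)  start (1,1)  tX=0.4850 tY=1.0400  stride 1/|dx|=1.1547 1/|dy|=2.0000
    cross x-line → (2,1), t=0.4850
    cross y-line → (2,0), t=1.0400 (wall)
  → r_4 = 1.0400

ranges = [0.6697, 0.6005, 0.5383, 1.0400]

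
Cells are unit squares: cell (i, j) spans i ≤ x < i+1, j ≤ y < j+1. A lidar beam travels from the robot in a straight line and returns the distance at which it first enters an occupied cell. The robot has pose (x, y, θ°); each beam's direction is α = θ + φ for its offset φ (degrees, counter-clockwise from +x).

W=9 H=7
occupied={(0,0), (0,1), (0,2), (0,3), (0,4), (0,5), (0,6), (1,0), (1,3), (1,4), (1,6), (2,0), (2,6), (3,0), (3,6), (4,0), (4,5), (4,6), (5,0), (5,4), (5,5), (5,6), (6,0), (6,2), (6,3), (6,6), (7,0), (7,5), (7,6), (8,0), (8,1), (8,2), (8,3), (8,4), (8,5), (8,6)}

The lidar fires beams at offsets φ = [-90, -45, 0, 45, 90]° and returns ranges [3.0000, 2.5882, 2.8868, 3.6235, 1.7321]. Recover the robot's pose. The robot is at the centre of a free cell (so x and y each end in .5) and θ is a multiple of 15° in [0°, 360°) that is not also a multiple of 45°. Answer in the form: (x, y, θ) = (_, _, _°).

(x, y, θ) = (3.5, 2.5, 60°)

Candidates: 27 free-cell centres × 16 headings = 432 poses. Raycast each; keep the one whose scan matches to 4 dp.
  (2.5, 2.5, 120°): beam 2 = 3.6235 ≠ 2.5882 ✗
  (4.5, 3.5, 60°): beam 1 = 1.7321 ≠ 3.0000 ✗
  (3.5, 3.5, 210°): beam 1 = 2.8868 ≠ 3.0000 ✗
  …
  (3.5, 2.5, 60°): r_1=3.0000, r_2=2.5882, r_3=2.8868, r_4=3.6235, r_5=1.7321 — all match ✓
Only this pose fits every beam.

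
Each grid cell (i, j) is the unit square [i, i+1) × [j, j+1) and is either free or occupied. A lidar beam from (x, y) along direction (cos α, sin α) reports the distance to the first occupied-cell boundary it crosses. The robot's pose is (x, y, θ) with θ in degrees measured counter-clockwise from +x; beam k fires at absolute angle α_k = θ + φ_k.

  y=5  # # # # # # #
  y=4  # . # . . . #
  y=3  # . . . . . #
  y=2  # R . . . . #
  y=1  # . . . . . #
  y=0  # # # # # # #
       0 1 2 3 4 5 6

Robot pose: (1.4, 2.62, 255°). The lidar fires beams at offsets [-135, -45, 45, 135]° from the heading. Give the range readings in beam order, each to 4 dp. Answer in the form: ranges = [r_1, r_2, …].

beam 1: φ=-135°, α=120°
  dir = (cos 120°, sin 120°) = (-0.5000, 0.8660); from cell (1,2)
  next x-line at t=0.8000, next y-line at t=0.4388; Δt_x=2.0000, Δt_y=1.1547
    y: enter (1,3) at t=0.4388
    x: enter (0,3) at t=0.8000 ← occupied
  → r_1 = 0.8000
beam 2: φ=-45°, α=210°
  dir = (cos 210°, sin 210°) = (-0.8660, -0.5000); from cell (1,2)
  next x-line at t=0.4619, next y-line at t=1.2400; Δt_x=1.1547, Δt_y=2.0000
    x: enter (0,2) at t=0.4619 ← occupied
  → r_2 = 0.4619
beam 3: φ=45°, α=300°
  dir = (cos 300°, sin 300°) = (0.5000, -0.8660); from cell (1,2)
  next x-line at t=1.2000, next y-line at t=0.7159; Δt_x=2.0000, Δt_y=1.1547
    y: enter (1,1) at t=0.7159
    x: enter (2,1) at t=1.2000
    y: enter (2,0) at t=1.8706 ← occupied
  → r_3 = 1.8706
beam 4: φ=135°, α=30°
  dir = (cos 30°, sin 30°) = (0.8660, 0.5000); from cell (1,2)
  next x-line at t=0.6928, next y-line at t=0.7600; Δt_x=1.1547, Δt_y=2.0000
    x: enter (2,2) at t=0.6928
    y: enter (2,3) at t=0.7600
    x: enter (3,3) at t=1.8475
    y: enter (3,4) at t=2.7600
    x: enter (4,4) at t=3.0022
    x: enter (5,4) at t=4.1569
    y: enter (5,5) at t=4.7600 ← occupied
  → r_4 = 4.7600

ranges = [0.8000, 0.4619, 1.8706, 4.7600]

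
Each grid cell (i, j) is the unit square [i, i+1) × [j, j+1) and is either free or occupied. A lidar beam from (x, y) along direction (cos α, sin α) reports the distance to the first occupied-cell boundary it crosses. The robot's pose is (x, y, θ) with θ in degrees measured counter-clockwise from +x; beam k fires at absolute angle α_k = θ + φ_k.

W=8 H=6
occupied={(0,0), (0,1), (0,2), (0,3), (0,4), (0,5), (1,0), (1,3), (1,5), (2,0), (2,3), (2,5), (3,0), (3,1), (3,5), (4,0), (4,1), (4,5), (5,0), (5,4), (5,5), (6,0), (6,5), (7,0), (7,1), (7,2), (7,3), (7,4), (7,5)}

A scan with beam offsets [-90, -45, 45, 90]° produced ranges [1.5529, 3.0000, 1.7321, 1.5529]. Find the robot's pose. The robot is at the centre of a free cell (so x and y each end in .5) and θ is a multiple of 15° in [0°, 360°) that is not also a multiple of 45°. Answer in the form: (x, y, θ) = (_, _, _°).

(x, y, θ) = (4.5, 3.5, 195°)

Enumerate (i+0.5, j+0.5, θ) over the 19 free cells and 16 admissible headings. For each, cast all 4 beams and compare to the given ranges.
  (6.5, 2.5, 165°): beam 1 = 1.9319 ≠ 1.5529 ✗
  (4.5, 2.5, 30°): beam 1 = 0.5774 ≠ 1.5529 ✗
  (6.5, 2.5, 120°): beam 1 = 0.5774 ≠ 1.5529 ✗
  …
  (4.5, 3.5, 195°): r_1=1.5529, r_2=3.0000, r_3=1.7321, r_4=1.5529 — all match ✓
Unique over the lattice → pose = (4.5, 3.5, 195°).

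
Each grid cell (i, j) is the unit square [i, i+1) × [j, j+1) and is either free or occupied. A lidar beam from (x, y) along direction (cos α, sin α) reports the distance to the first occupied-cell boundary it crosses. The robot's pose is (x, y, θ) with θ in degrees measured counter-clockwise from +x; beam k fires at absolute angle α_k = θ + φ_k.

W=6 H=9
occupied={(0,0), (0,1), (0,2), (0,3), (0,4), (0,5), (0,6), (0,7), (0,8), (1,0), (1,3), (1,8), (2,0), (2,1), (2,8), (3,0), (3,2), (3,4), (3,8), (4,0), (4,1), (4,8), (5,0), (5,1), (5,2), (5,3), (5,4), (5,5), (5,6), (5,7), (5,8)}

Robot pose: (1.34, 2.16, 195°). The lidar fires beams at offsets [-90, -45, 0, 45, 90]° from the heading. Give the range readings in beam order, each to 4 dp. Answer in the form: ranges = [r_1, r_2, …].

beam 1: φ=-90°, α=105°
  cosα=-0.2588 sinα=0.9659 | (1,2) | tMaxX 1.3137 tMaxY 0.8696 | tΔX 3.8637 tΔY 1.0353
    t=0.8696 [y] (1,3) — stop
  → r_1 = 0.8696
beam 2: φ=-45°, α=150°
  cosα=-0.8660 sinα=0.5000 | (1,2) | tMaxX 0.3926 tMaxY 1.6800 | tΔX 1.1547 tΔY 2.0000
    t=0.3926 [x] (0,2) — stop
  → r_2 = 0.3926
beam 3: φ=0°, α=195°
  cosα=-0.9659 sinα=-0.2588 | (1,2) | tMaxX 0.3520 tMaxY 0.6182 | tΔX 1.0353 tΔY 3.8637
    t=0.3520 [x] (0,2) — stop
  → r_3 = 0.3520
beam 4: φ=45°, α=240°
  cosα=-0.5000 sinα=-0.8660 | (1,2) | tMaxX 0.6800 tMaxY 0.1848 | tΔX 2.0000 tΔY 1.1547
    t=0.1848 [y] (1,1)
    t=0.6800 [x] (0,1) — stop
  → r_4 = 0.6800
beam 5: φ=90°, α=285°
  cosα=0.2588 sinα=-0.9659 | (1,2) | tMaxX 2.5500 tMaxY 0.1656 | tΔX 3.8637 tΔY 1.0353
    t=0.1656 [y] (1,1)
    t=1.2009 [y] (1,0) — stop
  → r_5 = 1.2009

ranges = [0.8696, 0.3926, 0.3520, 0.6800, 1.2009]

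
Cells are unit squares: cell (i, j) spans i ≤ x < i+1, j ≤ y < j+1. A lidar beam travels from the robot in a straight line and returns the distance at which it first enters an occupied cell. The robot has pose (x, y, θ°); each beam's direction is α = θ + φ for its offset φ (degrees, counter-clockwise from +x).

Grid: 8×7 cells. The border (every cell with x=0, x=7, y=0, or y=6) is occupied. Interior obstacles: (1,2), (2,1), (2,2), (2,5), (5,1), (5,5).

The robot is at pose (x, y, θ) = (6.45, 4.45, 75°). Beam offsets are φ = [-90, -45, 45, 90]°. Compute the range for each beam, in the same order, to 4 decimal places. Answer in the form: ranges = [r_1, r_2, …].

ranges = [0.5694, 0.6351, 0.9000, 3.5717]

beam 1: φ=-90°, α=345°
  d=(0.9659,-0.2588)  start (6,4)  tX=0.5694 tY=1.7387  stride 1/|dx|=1.0353 1/|dy|=3.8637
    cross x-line → (7,4), t=0.5694 (wall)
  → r_1 = 0.5694
beam 2: φ=-45°, α=30°
  d=(0.8660,0.5000)  start (6,4)  tX=0.6351 tY=1.1000  stride 1/|dx|=1.1547 1/|dy|=2.0000
    cross x-line → (7,4), t=0.6351 (wall)
  → r_2 = 0.6351
beam 3: φ=45°, α=120°
  d=(-0.5000,0.8660)  start (6,4)  tX=0.9000 tY=0.6351  stride 1/|dx|=2.0000 1/|dy|=1.1547
    cross y-line → (6,5), t=0.6351
    cross x-line → (5,5), t=0.9000 (wall)
  → r_3 = 0.9000
beam 4: φ=90°, α=165°
  d=(-0.9659,0.2588)  start (6,4)  tX=0.4659 tY=2.1250  stride 1/|dx|=1.0353 1/|dy|=3.8637
    cross x-line → (5,4), t=0.4659
    cross x-line → (4,4), t=1.5012
    cross y-line → (4,5), t=2.1250
    cross x-line → (3,5), t=2.5364
    cross x-line → (2,5), t=3.5717 (wall)
  → r_4 = 3.5717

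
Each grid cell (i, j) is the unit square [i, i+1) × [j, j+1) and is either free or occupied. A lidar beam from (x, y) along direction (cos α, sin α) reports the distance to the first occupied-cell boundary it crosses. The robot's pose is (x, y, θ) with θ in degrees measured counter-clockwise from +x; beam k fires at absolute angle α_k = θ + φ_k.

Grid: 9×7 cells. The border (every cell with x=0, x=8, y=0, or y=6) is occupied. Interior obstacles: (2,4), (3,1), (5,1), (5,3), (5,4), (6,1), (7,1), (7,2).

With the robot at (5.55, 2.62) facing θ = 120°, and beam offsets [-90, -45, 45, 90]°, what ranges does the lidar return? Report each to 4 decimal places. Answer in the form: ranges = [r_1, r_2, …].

ranges = [2.8290, 0.3934, 4.7105, 1.7898]

beam 1: φ=-90°, α=30°
  direction (0.8660, 0.5000); cell (5,2); t to first gridline: x 0.5196, y 0.7600 (then +1.1547 / +2.0000)
    (6,2) via x @ 0.5196
    (6,3) via y @ 0.7600
    (7,3) via x @ 1.6743
    (7,4) via y @ 2.7600
    (8,4) via x @ 2.8290  # hit
  → r_1 = 2.8290
beam 2: φ=-45°, α=75°
  direction (0.2588, 0.9659); cell (5,2); t to first gridline: x 1.7387, y 0.3934 (then +3.8637 / +1.0353)
    (5,3) via y @ 0.3934  # hit
  → r_2 = 0.3934
beam 3: φ=45°, α=165°
  direction (-0.9659, 0.2588); cell (5,2); t to first gridline: x 0.5694, y 1.4682 (then +1.0353 / +3.8637)
    (4,2) via x @ 0.5694
    (4,3) via y @ 1.4682
    (3,3) via x @ 1.6047
    (2,3) via x @ 2.6400
    (1,3) via x @ 3.6752
    (0,3) via x @ 4.7105  # hit
  → r_3 = 4.7105
beam 4: φ=90°, α=210°
  direction (-0.8660, -0.5000); cell (5,2); t to first gridline: x 0.6351, y 1.2400 (then +1.1547 / +2.0000)
    (4,2) via x @ 0.6351
    (4,1) via y @ 1.2400
    (3,1) via x @ 1.7898  # hit
  → r_4 = 1.7898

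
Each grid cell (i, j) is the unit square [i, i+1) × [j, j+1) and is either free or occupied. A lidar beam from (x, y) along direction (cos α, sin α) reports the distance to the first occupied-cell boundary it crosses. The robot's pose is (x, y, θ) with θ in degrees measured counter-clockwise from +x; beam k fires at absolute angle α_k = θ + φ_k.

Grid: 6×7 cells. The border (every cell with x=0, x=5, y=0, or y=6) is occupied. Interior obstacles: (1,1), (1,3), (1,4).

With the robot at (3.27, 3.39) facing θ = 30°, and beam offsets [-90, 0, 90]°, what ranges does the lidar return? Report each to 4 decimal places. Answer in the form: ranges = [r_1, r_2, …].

beam 1: φ=-90°, α=300°
  cosα=0.5000 sinα=-0.8660 | (3,3) | tMaxX 1.4600 tMaxY 0.4503 | tΔX 2.0000 tΔY 1.1547
    t=0.4503 [y] (3,2)
    t=1.4600 [x] (4,2)
    t=1.6050 [y] (4,1)
    t=2.7597 [y] (4,0) — stop
  → r_1 = 2.7597
beam 2: φ=0°, α=30°
  cosα=0.8660 sinα=0.5000 | (3,3) | tMaxX 0.8429 tMaxY 1.2200 | tΔX 1.1547 tΔY 2.0000
    t=0.8429 [x] (4,3)
    t=1.2200 [y] (4,4)
    t=1.9976 [x] (5,4) — stop
  → r_2 = 1.9976
beam 3: φ=90°, α=120°
  cosα=-0.5000 sinα=0.8660 | (3,3) | tMaxX 0.5400 tMaxY 0.7044 | tΔX 2.0000 tΔY 1.1547
    t=0.5400 [x] (2,3)
    t=0.7044 [y] (2,4)
    t=1.8591 [y] (2,5)
    t=2.5400 [x] (1,5)
    t=3.0138 [y] (1,6) — stop
  → r_3 = 3.0138

ranges = [2.7597, 1.9976, 3.0138]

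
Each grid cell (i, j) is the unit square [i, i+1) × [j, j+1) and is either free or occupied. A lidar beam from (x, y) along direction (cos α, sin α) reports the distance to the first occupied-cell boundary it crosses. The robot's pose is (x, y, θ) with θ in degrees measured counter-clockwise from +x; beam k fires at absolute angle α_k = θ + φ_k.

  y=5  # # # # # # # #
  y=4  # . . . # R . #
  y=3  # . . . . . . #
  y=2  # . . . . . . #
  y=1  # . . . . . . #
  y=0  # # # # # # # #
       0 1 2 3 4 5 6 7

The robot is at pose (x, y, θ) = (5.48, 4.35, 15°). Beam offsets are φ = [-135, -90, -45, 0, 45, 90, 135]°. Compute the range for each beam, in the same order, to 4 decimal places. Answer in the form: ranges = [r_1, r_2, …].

ranges = [3.8682, 3.4682, 1.7551, 1.5736, 0.7506, 0.6729, 0.5543]

beam 1: φ=-135°, α=240°
  dir = (cos 240°, sin 240°) = (-0.5000, -0.8660); from cell (5,4)
  next x-line at t=0.9600, next y-line at t=0.4041; Δt_x=2.0000, Δt_y=1.1547
    y: enter (5,3) at t=0.4041
    x: enter (4,3) at t=0.9600
    y: enter (4,2) at t=1.5588
    y: enter (4,1) at t=2.7135
    x: enter (3,1) at t=2.9600
    y: enter (3,0) at t=3.8682 ← occupied
  → r_1 = 3.8682
beam 2: φ=-90°, α=285°
  dir = (cos 285°, sin 285°) = (0.2588, -0.9659); from cell (5,4)
  next x-line at t=2.0091, next y-line at t=0.3623; Δt_x=3.8637, Δt_y=1.0353
    y: enter (5,3) at t=0.3623
    y: enter (5,2) at t=1.3976
    x: enter (6,2) at t=2.0091
    y: enter (6,1) at t=2.4329
    y: enter (6,0) at t=3.4682 ← occupied
  → r_2 = 3.4682
beam 3: φ=-45°, α=330°
  dir = (cos 330°, sin 330°) = (0.8660, -0.5000); from cell (5,4)
  next x-line at t=0.6004, next y-line at t=0.7000; Δt_x=1.1547, Δt_y=2.0000
    x: enter (6,4) at t=0.6004
    y: enter (6,3) at t=0.7000
    x: enter (7,3) at t=1.7551 ← occupied
  → r_3 = 1.7551
beam 4: φ=0°, α=15°
  dir = (cos 15°, sin 15°) = (0.9659, 0.2588); from cell (5,4)
  next x-line at t=0.5383, next y-line at t=2.5114; Δt_x=1.0353, Δt_y=3.8637
    x: enter (6,4) at t=0.5383
    x: enter (7,4) at t=1.5736 ← occupied
  → r_4 = 1.5736
beam 5: φ=45°, α=60°
  dir = (cos 60°, sin 60°) = (0.5000, 0.8660); from cell (5,4)
  next x-line at t=1.0400, next y-line at t=0.7506; Δt_x=2.0000, Δt_y=1.1547
    y: enter (5,5) at t=0.7506 ← occupied
  → r_5 = 0.7506
beam 6: φ=90°, α=105°
  dir = (cos 105°, sin 105°) = (-0.2588, 0.9659); from cell (5,4)
  next x-line at t=1.8546, next y-line at t=0.6729; Δt_x=3.8637, Δt_y=1.0353
    y: enter (5,5) at t=0.6729 ← occupied
  → r_6 = 0.6729
beam 7: φ=135°, α=150°
  dir = (cos 150°, sin 150°) = (-0.8660, 0.5000); from cell (5,4)
  next x-line at t=0.5543, next y-line at t=1.3000; Δt_x=1.1547, Δt_y=2.0000
    x: enter (4,4) at t=0.5543 ← occupied
  → r_7 = 0.5543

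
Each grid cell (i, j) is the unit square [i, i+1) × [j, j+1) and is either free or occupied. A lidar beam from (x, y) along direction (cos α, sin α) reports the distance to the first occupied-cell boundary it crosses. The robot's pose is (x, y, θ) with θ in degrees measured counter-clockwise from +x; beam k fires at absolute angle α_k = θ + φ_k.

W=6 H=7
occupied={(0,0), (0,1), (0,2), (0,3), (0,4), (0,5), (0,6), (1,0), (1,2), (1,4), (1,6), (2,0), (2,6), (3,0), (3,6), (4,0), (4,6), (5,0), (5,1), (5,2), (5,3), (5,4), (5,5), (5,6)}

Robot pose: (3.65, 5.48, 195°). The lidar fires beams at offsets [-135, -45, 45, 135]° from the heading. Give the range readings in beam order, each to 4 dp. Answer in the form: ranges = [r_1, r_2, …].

ranges = [0.6004, 1.0400, 3.3000, 1.5588]

beam 1: φ=-135°, α=60°
  dir = (cos 60°, sin 60°) = (0.5000, 0.8660); from cell (3,5)
  next x-line at t=0.7000, next y-line at t=0.6004; Δt_x=2.0000, Δt_y=1.1547
    y: enter (3,6) at t=0.6004 ← occupied
  → r_1 = 0.6004
beam 2: φ=-45°, α=150°
  dir = (cos 150°, sin 150°) = (-0.8660, 0.5000); from cell (3,5)
  next x-line at t=0.7506, next y-line at t=1.0400; Δt_x=1.1547, Δt_y=2.0000
    x: enter (2,5) at t=0.7506
    y: enter (2,6) at t=1.0400 ← occupied
  → r_2 = 1.0400
beam 3: φ=45°, α=240°
  dir = (cos 240°, sin 240°) = (-0.5000, -0.8660); from cell (3,5)
  next x-line at t=1.3000, next y-line at t=0.5543; Δt_x=2.0000, Δt_y=1.1547
    y: enter (3,4) at t=0.5543
    x: enter (2,4) at t=1.3000
    y: enter (2,3) at t=1.7090
    y: enter (2,2) at t=2.8637
    x: enter (1,2) at t=3.3000 ← occupied
  → r_3 = 3.3000
beam 4: φ=135°, α=330°
  dir = (cos 330°, sin 330°) = (0.8660, -0.5000); from cell (3,5)
  next x-line at t=0.4041, next y-line at t=0.9600; Δt_x=1.1547, Δt_y=2.0000
    x: enter (4,5) at t=0.4041
    y: enter (4,4) at t=0.9600
    x: enter (5,4) at t=1.5588 ← occupied
  → r_4 = 1.5588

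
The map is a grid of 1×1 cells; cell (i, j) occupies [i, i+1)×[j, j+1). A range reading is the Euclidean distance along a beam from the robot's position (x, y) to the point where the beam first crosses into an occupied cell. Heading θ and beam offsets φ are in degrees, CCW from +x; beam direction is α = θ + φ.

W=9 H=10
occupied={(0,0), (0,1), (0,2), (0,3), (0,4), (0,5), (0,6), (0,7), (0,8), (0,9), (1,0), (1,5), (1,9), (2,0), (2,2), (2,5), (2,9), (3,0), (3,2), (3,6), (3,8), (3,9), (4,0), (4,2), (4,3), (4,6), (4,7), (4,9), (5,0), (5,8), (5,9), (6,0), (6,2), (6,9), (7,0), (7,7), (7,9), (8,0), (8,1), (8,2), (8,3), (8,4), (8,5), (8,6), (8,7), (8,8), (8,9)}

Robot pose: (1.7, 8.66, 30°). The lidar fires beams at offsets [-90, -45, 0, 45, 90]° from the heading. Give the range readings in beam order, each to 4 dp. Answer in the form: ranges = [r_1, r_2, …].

beam 1: φ=-90°, α=300°
  d=(0.5000,-0.8660)  start (1,8)  tX=0.6000 tY=0.7621  stride 1/|dx|=2.0000 1/|dy|=1.1547
    cross x-line → (2,8), t=0.6000
    cross y-line → (2,7), t=0.7621
    cross y-line → (2,6), t=1.9168
    cross x-line → (3,6), t=2.6000 (wall)
  → r_1 = 2.6000
beam 2: φ=-45°, α=345°
  d=(0.9659,-0.2588)  start (1,8)  tX=0.3106 tY=2.5500  stride 1/|dx|=1.0353 1/|dy|=3.8637
    cross x-line → (2,8), t=0.3106
    cross x-line → (3,8), t=1.3459 (wall)
  → r_2 = 1.3459
beam 3: φ=0°, α=30°
  d=(0.8660,0.5000)  start (1,8)  tX=0.3464 tY=0.6800  stride 1/|dx|=1.1547 1/|dy|=2.0000
    cross x-line → (2,8), t=0.3464
    cross y-line → (2,9), t=0.6800 (wall)
  → r_3 = 0.6800
beam 4: φ=45°, α=75°
  d=(0.2588,0.9659)  start (1,8)  tX=1.1591 tY=0.3520  stride 1/|dx|=3.8637 1/|dy|=1.0353
    cross y-line → (1,9), t=0.3520 (wall)
  → r_4 = 0.3520
beam 5: φ=90°, α=120°
  d=(-0.5000,0.8660)  start (1,8)  tX=1.4000 tY=0.3926  stride 1/|dx|=2.0000 1/|dy|=1.1547
    cross y-line → (1,9), t=0.3926 (wall)
  → r_5 = 0.3926

ranges = [2.6000, 1.3459, 0.6800, 0.3520, 0.3926]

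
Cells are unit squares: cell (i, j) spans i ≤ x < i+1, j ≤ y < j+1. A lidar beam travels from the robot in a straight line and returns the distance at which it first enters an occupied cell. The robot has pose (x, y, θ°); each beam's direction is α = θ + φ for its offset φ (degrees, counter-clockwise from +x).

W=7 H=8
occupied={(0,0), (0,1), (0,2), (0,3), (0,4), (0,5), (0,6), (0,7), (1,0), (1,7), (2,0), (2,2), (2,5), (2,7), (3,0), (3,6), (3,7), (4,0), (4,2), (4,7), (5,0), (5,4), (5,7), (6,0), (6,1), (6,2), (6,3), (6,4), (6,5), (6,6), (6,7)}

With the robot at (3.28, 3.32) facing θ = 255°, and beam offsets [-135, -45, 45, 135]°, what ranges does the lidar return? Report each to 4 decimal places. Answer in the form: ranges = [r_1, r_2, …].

ranges = [1.9399, 0.6400, 1.4400, 1.9861]

beam 1: φ=-135°, α=120°
  d=(-0.5000,0.8660)  start (3,3)  tX=0.5600 tY=0.7852  stride 1/|dx|=2.0000 1/|dy|=1.1547
    cross x-line → (2,3), t=0.5600
    cross y-line → (2,4), t=0.7852
    cross y-line → (2,5), t=1.9399 (wall)
  → r_1 = 1.9399
beam 2: φ=-45°, α=210°
  d=(-0.8660,-0.5000)  start (3,3)  tX=0.3233 tY=0.6400  stride 1/|dx|=1.1547 1/|dy|=2.0000
    cross x-line → (2,3), t=0.3233
    cross y-line → (2,2), t=0.6400 (wall)
  → r_2 = 0.6400
beam 3: φ=45°, α=300°
  d=(0.5000,-0.8660)  start (3,3)  tX=1.4400 tY=0.3695  stride 1/|dx|=2.0000 1/|dy|=1.1547
    cross y-line → (3,2), t=0.3695
    cross x-line → (4,2), t=1.4400 (wall)
  → r_3 = 1.4400
beam 4: φ=135°, α=30°
  d=(0.8660,0.5000)  start (3,3)  tX=0.8314 tY=1.3600  stride 1/|dx|=1.1547 1/|dy|=2.0000
    cross x-line → (4,3), t=0.8314
    cross y-line → (4,4), t=1.3600
    cross x-line → (5,4), t=1.9861 (wall)
  → r_4 = 1.9861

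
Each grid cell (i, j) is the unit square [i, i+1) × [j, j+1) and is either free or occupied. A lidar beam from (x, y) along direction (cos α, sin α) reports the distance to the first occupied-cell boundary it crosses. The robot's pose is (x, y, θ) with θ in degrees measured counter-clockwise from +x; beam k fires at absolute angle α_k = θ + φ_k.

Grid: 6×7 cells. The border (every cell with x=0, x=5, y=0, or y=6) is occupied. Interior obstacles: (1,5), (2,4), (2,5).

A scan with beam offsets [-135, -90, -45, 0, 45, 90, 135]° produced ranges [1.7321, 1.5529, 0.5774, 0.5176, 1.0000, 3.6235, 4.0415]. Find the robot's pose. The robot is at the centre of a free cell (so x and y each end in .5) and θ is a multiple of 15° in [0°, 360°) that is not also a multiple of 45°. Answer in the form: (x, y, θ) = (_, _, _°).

Enumerate (i+0.5, j+0.5, θ) over the 17 free cells and 16 admissible headings. For each, cast all 7 beams and compare to the given ranges.
  (2.5, 3.5, 120°): beam 1 = 2.5882 ≠ 1.7321 ✗
  (2.5, 2.5, 120°): beam 1 = 2.5882 ≠ 1.7321 ✗
  (3.5, 2.5, 195°): beam 1 = 3.0000 ≠ 1.7321 ✗
  (1.5, 3.5, 120°): beam 1 = 3.6235 ≠ 1.7321 ✗
  …
  (4.5, 2.5, 15°): r_1=1.7321, r_2=1.5529, r_3=0.5774, r_4=0.5176, r_5=1.0000, r_6=3.6235, r_7=4.0415 — all match ✓
Unique over the lattice → pose = (4.5, 2.5, 15°).

(x, y, θ) = (4.5, 2.5, 15°)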